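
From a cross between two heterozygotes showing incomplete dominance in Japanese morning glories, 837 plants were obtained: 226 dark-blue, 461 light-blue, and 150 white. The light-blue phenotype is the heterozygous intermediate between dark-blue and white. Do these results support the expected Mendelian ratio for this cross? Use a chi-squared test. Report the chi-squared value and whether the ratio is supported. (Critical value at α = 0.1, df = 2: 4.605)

With incomplete dominance, a heterozygote × heterozygote cross gives a 1:2:1 phenotypic ratio.
The 1:2:1 ratio has 4 parts, so with N = 837 the expected counts are:
  dark-blue: 837 × 1/4 = 209.25
  light-blue: 837 × 2/4 = 418.5
  white: 837 × 1/4 = 209.25
χ² = Σ (O − E)² / E
  dark-blue: (226 − 209.25)² / 209.25 = 1.3408
  light-blue: (461 − 418.5)² / 418.5 = 4.3160
  white: (150 − 209.25)² / 209.25 = 16.7769
χ² = 1.3408 + 4.3160 + 16.7769 = 22.4337 ≈ 22.434
Degrees of freedom = 3 − 1 = 2; critical value at α = 0.1 is 4.605.
Since 22.434 > 4.605, we reject the null hypothesis — the data do not fit the 1:2:1 ratio.

22.434; not consistent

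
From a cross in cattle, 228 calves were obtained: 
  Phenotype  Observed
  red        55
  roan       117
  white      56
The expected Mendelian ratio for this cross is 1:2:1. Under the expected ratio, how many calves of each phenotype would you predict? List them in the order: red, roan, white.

The 1:2:1 ratio has 4 parts, so with N = 228 the expected counts are:
  red: 228 × 1/4 = 57
  roan: 228 × 2/4 = 114
  white: 228 × 1/4 = 57

57, 114, 57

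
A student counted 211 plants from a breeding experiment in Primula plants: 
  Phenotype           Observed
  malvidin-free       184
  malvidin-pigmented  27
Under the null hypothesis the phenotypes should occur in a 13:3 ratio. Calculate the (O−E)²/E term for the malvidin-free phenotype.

0.921

Expected counts for N = 211 under a 13:3 ratio (total parts = 16):
  malvidin-free: 211 × 13/16 = 171.4375
  malvidin-pigmented: 211 × 3/16 = 39.5625
Contribution of malvidin-free: (184 − 171.4375)² / 171.4375 = 0.9205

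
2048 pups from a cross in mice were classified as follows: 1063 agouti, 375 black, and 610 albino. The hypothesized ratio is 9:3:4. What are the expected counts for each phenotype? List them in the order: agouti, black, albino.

1152, 384, 512

Expected counts for N = 2048 under a 9:3:4 ratio (total parts = 16):
  agouti: 2048 × 9/16 = 1152
  black: 2048 × 3/16 = 384
  albino: 2048 × 4/16 = 512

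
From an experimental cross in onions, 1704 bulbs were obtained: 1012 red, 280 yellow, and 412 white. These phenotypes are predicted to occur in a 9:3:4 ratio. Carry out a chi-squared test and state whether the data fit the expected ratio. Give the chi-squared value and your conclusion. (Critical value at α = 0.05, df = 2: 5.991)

The 9:3:4 ratio has 16 parts, so with N = 1704 the expected counts are:
  red: 1704 × 9/16 = 958.5
  yellow: 1704 × 3/16 = 319.5
  white: 1704 × 4/16 = 426
χ² = Σ (O − E)² / E
  red: (1012 − 958.5)² / 958.5 = 2.9862
  yellow: (280 − 319.5)² / 319.5 = 4.8834
  white: (412 − 426)² / 426 = 0.4601
χ² = 2.9862 + 4.8834 + 0.4601 = 8.3297 ≈ 8.330
Degrees of freedom = 3 − 1 = 2; critical value at α = 0.05 is 5.991.
Since 8.330 > 5.991, we reject the null hypothesis — the data do not fit the 9:3:4 ratio.

8.330; not consistent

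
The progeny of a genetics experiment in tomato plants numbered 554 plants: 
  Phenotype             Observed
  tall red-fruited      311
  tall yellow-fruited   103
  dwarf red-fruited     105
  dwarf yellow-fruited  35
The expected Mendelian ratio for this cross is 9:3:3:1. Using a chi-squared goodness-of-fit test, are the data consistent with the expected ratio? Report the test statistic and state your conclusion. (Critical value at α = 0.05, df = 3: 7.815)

0.025; consistent

Total ratio parts = 16. Expected numbers out of 554:
  tall red-fruited: 554 × 9/16 = 311.625
  tall yellow-fruited: 554 × 3/16 = 103.875
  dwarf red-fruited: 554 × 3/16 = 103.875
  dwarf yellow-fruited: 554 × 1/16 = 34.625
χ² = Σ (O − E)² / E
  tall red-fruited: (311 − 311.625)² / 311.625 = 0.0013
  tall yellow-fruited: (103 − 103.875)² / 103.875 = 0.0074
  dwarf red-fruited: (105 − 103.875)² / 103.875 = 0.0122
  dwarf yellow-fruited: (35 − 34.625)² / 34.625 = 0.0041
χ² = 0.0013 + 0.0074 + 0.0122 + 0.0041 = 0.025
Degrees of freedom = 4 − 1 = 3; critical value at α = 0.05 is 7.815.
Since 0.025 < 7.815, we fail to reject the null hypothesis — the data are consistent with the 9:3:3:1 ratio.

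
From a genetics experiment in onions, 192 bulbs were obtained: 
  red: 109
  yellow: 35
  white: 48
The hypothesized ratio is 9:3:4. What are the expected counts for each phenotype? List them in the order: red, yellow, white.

108, 36, 48

Expected counts for N = 192 under a 9:3:4 ratio (total parts = 16):
  red: 192 × 9/16 = 108
  yellow: 192 × 3/16 = 36
  white: 192 × 4/16 = 48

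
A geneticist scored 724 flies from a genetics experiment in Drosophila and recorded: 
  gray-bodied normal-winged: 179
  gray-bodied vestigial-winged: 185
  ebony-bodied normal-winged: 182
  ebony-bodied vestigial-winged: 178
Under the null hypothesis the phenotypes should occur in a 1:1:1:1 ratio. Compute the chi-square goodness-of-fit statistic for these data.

0.166

Under the 1:1:1:1 hypothesis (Σ ratio = 4, N = 724):
  gray-bodied normal-winged: 724 × 1/4 = 181
  gray-bodied vestigial-winged: 724 × 1/4 = 181
  ebony-bodied normal-winged: 724 × 1/4 = 181
  ebony-bodied vestigial-winged: 724 × 1/4 = 181
χ² = Σ (O − E)² / E
  gray-bodied normal-winged: (179 − 181)² / 181 = 0.0221
  gray-bodied vestigial-winged: (185 − 181)² / 181 = 0.0884
  ebony-bodied normal-winged: (182 − 181)² / 181 = 0.0055
  ebony-bodied vestigial-winged: (178 − 181)² / 181 = 0.0497
χ² = 0.0221 + 0.0884 + 0.0055 + 0.0497 = 0.1657 ≈ 0.166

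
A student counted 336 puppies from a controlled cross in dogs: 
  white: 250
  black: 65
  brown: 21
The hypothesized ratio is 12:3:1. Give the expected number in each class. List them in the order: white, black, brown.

252, 63, 21

The 12:3:1 ratio has 16 parts, so with N = 336 the expected counts are:
  white: 336 × 12/16 = 252
  black: 336 × 3/16 = 63
  brown: 336 × 1/16 = 21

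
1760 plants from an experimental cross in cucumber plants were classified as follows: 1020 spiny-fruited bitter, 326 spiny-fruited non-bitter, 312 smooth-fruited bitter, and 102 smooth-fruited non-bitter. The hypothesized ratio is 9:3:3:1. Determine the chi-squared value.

2.521

Under the 9:3:3:1 hypothesis (Σ ratio = 16, N = 1760):
  spiny-fruited bitter: 1760 × 9/16 = 990
  spiny-fruited non-bitter: 1760 × 3/16 = 330
  smooth-fruited bitter: 1760 × 3/16 = 330
  smooth-fruited non-bitter: 1760 × 1/16 = 110
χ² = Σ (O − E)² / E
  spiny-fruited bitter: (1020 − 990)² / 990 = 0.9091
  spiny-fruited non-bitter: (326 − 330)² / 330 = 0.0485
  smooth-fruited bitter: (312 − 330)² / 330 = 0.9818
  smooth-fruited non-bitter: (102 − 110)² / 110 = 0.5818
χ² = 0.9091 + 0.0485 + 0.9818 + 0.5818 = 2.5212 ≈ 2.521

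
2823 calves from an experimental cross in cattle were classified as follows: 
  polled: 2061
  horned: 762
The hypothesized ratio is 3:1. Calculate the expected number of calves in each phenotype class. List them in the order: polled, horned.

2117.25, 705.75

Under the 3:1 hypothesis (Σ ratio = 4, N = 2823):
  polled: 2823 × 3/4 = 2117.25
  horned: 2823 × 1/4 = 705.75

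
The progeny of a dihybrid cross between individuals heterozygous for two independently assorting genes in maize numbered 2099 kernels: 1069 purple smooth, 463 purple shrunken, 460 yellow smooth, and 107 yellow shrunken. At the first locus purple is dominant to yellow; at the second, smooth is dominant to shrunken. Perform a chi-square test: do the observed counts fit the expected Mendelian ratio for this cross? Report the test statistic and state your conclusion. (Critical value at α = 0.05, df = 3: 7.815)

38.491; not consistent

A dihybrid F₂ with independent assortment and complete dominance at both loci gives a 9:3:3:1 phenotypic ratio.
Total ratio parts = 16. Expected numbers out of 2099:
  purple smooth: 2099 × 9/16 = 1180.6875
  purple shrunken: 2099 × 3/16 = 393.5625
  yellow smooth: 2099 × 3/16 = 393.5625
  yellow shrunken: 2099 × 1/16 = 131.1875
χ² = Σ (O − E)² / E
  purple smooth: (1069 − 1180.6875)² / 1180.6875 = 10.5651
  purple shrunken: (463 − 393.5625)² / 393.5625 = 12.2511
  yellow smooth: (460 − 393.5625)² / 393.5625 = 11.2154
  yellow shrunken: (107 − 131.1875)² / 131.1875 = 4.4595
χ² = 10.5651 + 12.2511 + 11.2154 + 4.4595 = 38.4911 ≈ 38.491
Degrees of freedom = 4 − 1 = 3; critical value at α = 0.05 is 7.815.
Since 38.491 > 7.815, we reject the null hypothesis — the data do not fit the 9:3:3:1 ratio.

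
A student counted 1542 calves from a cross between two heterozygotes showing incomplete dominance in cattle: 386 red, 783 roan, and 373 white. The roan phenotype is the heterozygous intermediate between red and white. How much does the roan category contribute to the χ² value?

With incomplete dominance, a heterozygote × heterozygote cross gives a 1:2:1 phenotypic ratio.
The 1:2:1 ratio has 4 parts, so with N = 1542 the expected counts are:
  red: 1542 × 1/4 = 385.5
  roan: 1542 × 2/4 = 771
  white: 1542 × 1/4 = 385.5
Contribution of roan: (783 − 771)² / 771 = 0.1868

0.187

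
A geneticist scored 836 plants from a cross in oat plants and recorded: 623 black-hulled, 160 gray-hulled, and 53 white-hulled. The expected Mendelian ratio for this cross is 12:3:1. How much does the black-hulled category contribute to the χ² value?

The 12:3:1 ratio has 16 parts, so with N = 836 the expected counts are:
  black-hulled: 836 × 12/16 = 627
  gray-hulled: 836 × 3/16 = 156.75
  white-hulled: 836 × 1/16 = 52.25
Contribution of black-hulled: (623 − 627)² / 627 = 0.0255

0.026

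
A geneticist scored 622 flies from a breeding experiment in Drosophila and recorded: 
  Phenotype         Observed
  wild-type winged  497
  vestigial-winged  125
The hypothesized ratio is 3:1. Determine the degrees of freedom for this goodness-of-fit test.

1

A goodness-of-fit test with 2 phenotype classes has df = 2 − 1 = 1.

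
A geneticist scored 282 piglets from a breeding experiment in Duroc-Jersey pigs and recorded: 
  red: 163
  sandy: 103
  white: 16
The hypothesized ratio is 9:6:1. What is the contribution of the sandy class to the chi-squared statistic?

Total ratio parts = 16. Expected numbers out of 282:
  red: 282 × 9/16 = 158.625
  sandy: 282 × 6/16 = 105.75
  white: 282 × 1/16 = 17.625
Contribution of sandy: (103 − 105.75)² / 105.75 = 0.0715

0.072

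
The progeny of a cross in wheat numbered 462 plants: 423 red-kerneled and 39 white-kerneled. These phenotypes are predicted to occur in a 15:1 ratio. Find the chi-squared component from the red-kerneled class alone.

0.237

Under the 15:1 hypothesis (Σ ratio = 16, N = 462):
  red-kerneled: 462 × 15/16 = 433.125
  white-kerneled: 462 × 1/16 = 28.875
Contribution of red-kerneled: (423 − 433.125)² / 433.125 = 0.2367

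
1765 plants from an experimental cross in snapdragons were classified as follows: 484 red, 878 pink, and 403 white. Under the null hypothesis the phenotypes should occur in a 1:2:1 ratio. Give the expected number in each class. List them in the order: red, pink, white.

Under the 1:2:1 hypothesis (Σ ratio = 4, N = 1765):
  red: 1765 × 1/4 = 441.25
  pink: 1765 × 2/4 = 882.5
  white: 1765 × 1/4 = 441.25

441.25, 882.5, 441.25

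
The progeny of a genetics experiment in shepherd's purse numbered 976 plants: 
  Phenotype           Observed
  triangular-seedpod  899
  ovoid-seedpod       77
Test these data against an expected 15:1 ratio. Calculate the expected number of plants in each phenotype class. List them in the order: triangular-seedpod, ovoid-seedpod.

915, 61

Expected counts for N = 976 under a 15:1 ratio (total parts = 16):
  triangular-seedpod: 976 × 15/16 = 915
  ovoid-seedpod: 976 × 1/16 = 61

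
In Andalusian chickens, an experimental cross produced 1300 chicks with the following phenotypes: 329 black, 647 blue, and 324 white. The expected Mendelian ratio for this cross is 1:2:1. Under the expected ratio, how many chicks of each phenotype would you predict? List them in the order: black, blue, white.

Total ratio parts = 4. Expected numbers out of 1300:
  black: 1300 × 1/4 = 325
  blue: 1300 × 2/4 = 650
  white: 1300 × 1/4 = 325

325, 650, 325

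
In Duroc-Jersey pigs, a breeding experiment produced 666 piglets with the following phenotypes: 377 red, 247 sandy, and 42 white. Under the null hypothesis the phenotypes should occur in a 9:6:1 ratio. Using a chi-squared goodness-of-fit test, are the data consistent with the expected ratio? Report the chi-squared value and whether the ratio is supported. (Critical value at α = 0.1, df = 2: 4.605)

Under the 9:6:1 hypothesis (Σ ratio = 16, N = 666):
  red: 666 × 9/16 = 374.625
  sandy: 666 × 6/16 = 249.75
  white: 666 × 1/16 = 41.625
χ² = Σ (O − E)² / E
  red: (377 − 374.625)² / 374.625 = 0.0151
  sandy: (247 − 249.75)² / 249.75 = 0.0303
  white: (42 − 41.625)² / 41.625 = 0.0034
χ² = 0.0151 + 0.0303 + 0.0034 = 0.0488 ≈ 0.049
Degrees of freedom = 3 − 1 = 2; critical value at α = 0.1 is 4.605.
Since 0.049 < 4.605, we fail to reject the null hypothesis — the data are consistent with the 9:6:1 ratio.

0.049; consistent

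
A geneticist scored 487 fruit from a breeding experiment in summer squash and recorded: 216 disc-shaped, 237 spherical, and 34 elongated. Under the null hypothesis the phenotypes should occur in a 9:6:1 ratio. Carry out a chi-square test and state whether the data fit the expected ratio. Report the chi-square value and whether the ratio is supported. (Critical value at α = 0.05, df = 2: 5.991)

28.860; not consistent

Total ratio parts = 16. Expected numbers out of 487:
  disc-shaped: 487 × 9/16 = 273.9375
  spherical: 487 × 6/16 = 182.625
  elongated: 487 × 1/16 = 30.4375
χ² = Σ (O − E)² / E
  disc-shaped: (216 − 273.9375)² / 273.9375 = 12.2537
  spherical: (237 − 182.625)² / 182.625 = 16.1897
  elongated: (34 − 30.4375)² / 30.4375 = 0.4170
χ² = 12.2537 + 16.1897 + 0.4170 = 28.8604 ≈ 28.860
Degrees of freedom = 3 − 1 = 2; critical value at α = 0.05 is 5.991.
Since 28.860 > 5.991, we reject the null hypothesis — the data do not fit the 9:6:1 ratio.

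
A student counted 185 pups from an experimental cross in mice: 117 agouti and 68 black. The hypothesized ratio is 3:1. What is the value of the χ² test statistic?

Expected counts for N = 185 under a 3:1 ratio (total parts = 4):
  agouti: 185 × 3/4 = 138.75
  black: 185 × 1/4 = 46.25
χ² = Σ (O − E)² / E
  agouti: (117 − 138.75)² / 138.75 = 3.4095
  black: (68 − 46.25)² / 46.25 = 10.2284
χ² = 3.4095 + 10.2284 = 13.6379 ≈ 13.638

13.638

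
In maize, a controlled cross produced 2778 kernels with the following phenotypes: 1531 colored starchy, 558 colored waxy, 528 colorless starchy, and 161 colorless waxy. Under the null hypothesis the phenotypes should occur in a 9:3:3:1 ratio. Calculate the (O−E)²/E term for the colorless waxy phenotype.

0.918

Total ratio parts = 16. Expected numbers out of 2778:
  colored starchy: 2778 × 9/16 = 1562.625
  colored waxy: 2778 × 3/16 = 520.875
  colorless starchy: 2778 × 3/16 = 520.875
  colorless waxy: 2778 × 1/16 = 173.625
Contribution of colorless waxy: (161 − 173.625)² / 173.625 = 0.9180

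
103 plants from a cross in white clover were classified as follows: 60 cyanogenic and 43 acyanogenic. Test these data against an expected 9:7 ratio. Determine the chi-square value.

0.168

The 9:7 ratio has 16 parts, so with N = 103 the expected counts are:
  cyanogenic: 103 × 9/16 = 57.9375
  acyanogenic: 103 × 7/16 = 45.0625
χ² = Σ (O − E)² / E
  cyanogenic: (60 − 57.9375)² / 57.9375 = 0.0734
  acyanogenic: (43 − 45.0625)² / 45.0625 = 0.0944
χ² = 0.0734 + 0.0944 = 0.1678 ≈ 0.168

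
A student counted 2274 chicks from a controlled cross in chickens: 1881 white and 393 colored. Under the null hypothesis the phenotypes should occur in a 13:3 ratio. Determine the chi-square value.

3.215

Total ratio parts = 16. Expected numbers out of 2274:
  white: 2274 × 13/16 = 1847.625
  colored: 2274 × 3/16 = 426.375
χ² = Σ (O − E)² / E
  white: (1881 − 1847.625)² / 1847.625 = 0.6029
  colored: (393 − 426.375)² / 426.375 = 2.6125
χ² = 0.6029 + 2.6125 = 3.2154 ≈ 3.215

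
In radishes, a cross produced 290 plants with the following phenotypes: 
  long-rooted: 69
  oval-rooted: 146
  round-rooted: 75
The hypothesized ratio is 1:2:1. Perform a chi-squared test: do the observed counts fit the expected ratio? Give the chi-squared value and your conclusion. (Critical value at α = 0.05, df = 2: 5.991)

Total ratio parts = 4. Expected numbers out of 290:
  long-rooted: 290 × 1/4 = 72.5
  oval-rooted: 290 × 2/4 = 145
  round-rooted: 290 × 1/4 = 72.5
χ² = Σ (O − E)² / E
  long-rooted: (69 − 72.5)² / 72.5 = 0.1690
  oval-rooted: (146 − 145)² / 145 = 0.0069
  round-rooted: (75 − 72.5)² / 72.5 = 0.0862
χ² = 0.1690 + 0.0069 + 0.0862 = 0.2621 ≈ 0.262
Degrees of freedom = 3 − 1 = 2; critical value at α = 0.05 is 5.991.
Since 0.262 < 5.991, we fail to reject the null hypothesis — the data are consistent with the 1:2:1 ratio.

0.262; consistent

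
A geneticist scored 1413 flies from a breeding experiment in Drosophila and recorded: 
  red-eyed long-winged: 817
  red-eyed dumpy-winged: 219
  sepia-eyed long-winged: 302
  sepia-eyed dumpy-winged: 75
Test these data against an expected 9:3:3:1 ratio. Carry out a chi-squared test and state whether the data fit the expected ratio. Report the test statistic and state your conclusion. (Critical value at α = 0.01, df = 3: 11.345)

Total ratio parts = 16. Expected numbers out of 1413:
  red-eyed long-winged: 1413 × 9/16 = 794.8125
  red-eyed dumpy-winged: 1413 × 3/16 = 264.9375
  sepia-eyed long-winged: 1413 × 3/16 = 264.9375
  sepia-eyed dumpy-winged: 1413 × 1/16 = 88.3125
χ² = Σ (O − E)² / E
  red-eyed long-winged: (817 − 794.8125)² / 794.8125 = 0.6194
  red-eyed dumpy-winged: (219 − 264.9375)² / 264.9375 = 7.9651
  sepia-eyed long-winged: (302 − 264.9375)² / 264.9375 = 5.1847
  sepia-eyed dumpy-winged: (75 − 88.3125)² / 88.3125 = 2.0068
χ² = 0.6194 + 7.9651 + 5.1847 + 2.0068 = 15.776
Degrees of freedom = 4 − 1 = 3; critical value at α = 0.01 is 11.345.
Since 15.776 > 11.345, we reject the null hypothesis — the data do not fit the 9:3:3:1 ratio.

15.776; not consistent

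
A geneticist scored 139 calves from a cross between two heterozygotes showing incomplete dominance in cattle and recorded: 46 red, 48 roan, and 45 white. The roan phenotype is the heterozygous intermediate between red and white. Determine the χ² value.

13.317

With incomplete dominance, a heterozygote × heterozygote cross gives a 1:2:1 phenotypic ratio.
The 1:2:1 ratio has 4 parts, so with N = 139 the expected counts are:
  red: 139 × 1/4 = 34.75
  roan: 139 × 2/4 = 69.5
  white: 139 × 1/4 = 34.75
χ² = Σ (O − E)² / E
  red: (46 − 34.75)² / 34.75 = 3.6421
  roan: (48 − 69.5)² / 69.5 = 6.6511
  white: (45 − 34.75)² / 34.75 = 3.0234
χ² = 3.6421 + 6.6511 + 3.0234 = 13.3166 ≈ 13.317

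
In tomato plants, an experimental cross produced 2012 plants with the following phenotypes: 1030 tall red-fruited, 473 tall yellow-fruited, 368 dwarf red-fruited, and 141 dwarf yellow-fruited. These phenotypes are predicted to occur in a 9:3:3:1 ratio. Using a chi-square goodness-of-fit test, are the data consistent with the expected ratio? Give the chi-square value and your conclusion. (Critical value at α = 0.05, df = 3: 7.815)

35.526; not consistent

Total ratio parts = 16. Expected numbers out of 2012:
  tall red-fruited: 2012 × 9/16 = 1131.75
  tall yellow-fruited: 2012 × 3/16 = 377.25
  dwarf red-fruited: 2012 × 3/16 = 377.25
  dwarf yellow-fruited: 2012 × 1/16 = 125.75
χ² = Σ (O − E)² / E
  tall red-fruited: (1030 − 1131.75)² / 1131.75 = 9.1478
  tall yellow-fruited: (473 − 377.25)² / 377.25 = 24.3024
  dwarf red-fruited: (368 − 377.25)² / 377.25 = 0.2268
  dwarf yellow-fruited: (141 − 125.75)² / 125.75 = 1.8494
χ² = 9.1478 + 24.3024 + 0.2268 + 1.8494 = 35.5264 ≈ 35.526
Degrees of freedom = 4 − 1 = 3; critical value at α = 0.05 is 7.815.
Since 35.526 > 7.815, we reject the null hypothesis — the data do not fit the 9:3:3:1 ratio.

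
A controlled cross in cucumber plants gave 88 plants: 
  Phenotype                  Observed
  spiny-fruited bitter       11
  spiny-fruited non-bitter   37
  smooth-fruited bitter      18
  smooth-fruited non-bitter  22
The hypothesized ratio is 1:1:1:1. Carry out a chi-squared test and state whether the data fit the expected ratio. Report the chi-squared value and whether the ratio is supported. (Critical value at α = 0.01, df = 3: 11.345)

Total ratio parts = 4. Expected numbers out of 88:
  spiny-fruited bitter: 88 × 1/4 = 22
  spiny-fruited non-bitter: 88 × 1/4 = 22
  smooth-fruited bitter: 88 × 1/4 = 22
  smooth-fruited non-bitter: 88 × 1/4 = 22
χ² = Σ (O − E)² / E
  spiny-fruited bitter: (11 − 22)² / 22 = 5.5000
  spiny-fruited non-bitter: (37 − 22)² / 22 = 10.2273
  smooth-fruited bitter: (18 − 22)² / 22 = 0.7273
  smooth-fruited non-bitter: (22 − 22)² / 22 = 0.0000
χ² = 5.5000 + 10.2273 + 0.7273 + 0.0000 = 16.4546 ≈ 16.455
Degrees of freedom = 4 − 1 = 3; critical value at α = 0.01 is 11.345.
Since 16.455 > 11.345, we reject the null hypothesis — the data do not fit the 1:1:1:1 ratio.

16.455; not consistent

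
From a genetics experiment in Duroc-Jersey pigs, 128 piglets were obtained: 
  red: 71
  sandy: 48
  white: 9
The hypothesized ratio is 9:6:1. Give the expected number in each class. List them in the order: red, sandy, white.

Expected counts for N = 128 under a 9:6:1 ratio (total parts = 16):
  red: 128 × 9/16 = 72
  sandy: 128 × 6/16 = 48
  white: 128 × 1/16 = 8

72, 48, 8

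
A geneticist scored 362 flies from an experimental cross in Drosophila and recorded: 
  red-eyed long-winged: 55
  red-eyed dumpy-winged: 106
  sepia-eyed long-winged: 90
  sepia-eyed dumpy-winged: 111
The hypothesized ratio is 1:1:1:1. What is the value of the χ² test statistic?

Expected counts for N = 362 under a 1:1:1:1 ratio (total parts = 4):
  red-eyed long-winged: 362 × 1/4 = 90.5
  red-eyed dumpy-winged: 362 × 1/4 = 90.5
  sepia-eyed long-winged: 362 × 1/4 = 90.5
  sepia-eyed dumpy-winged: 362 × 1/4 = 90.5
χ² = Σ (O − E)² / E
  red-eyed long-winged: (55 − 90.5)² / 90.5 = 13.9254
  red-eyed dumpy-winged: (106 − 90.5)² / 90.5 = 2.6547
  sepia-eyed long-winged: (90 − 90.5)² / 90.5 = 0.0028
  sepia-eyed dumpy-winged: (111 − 90.5)² / 90.5 = 4.6436
χ² = 13.9254 + 2.6547 + 0.0028 + 4.6436 = 21.2265 ≈ 21.227

21.227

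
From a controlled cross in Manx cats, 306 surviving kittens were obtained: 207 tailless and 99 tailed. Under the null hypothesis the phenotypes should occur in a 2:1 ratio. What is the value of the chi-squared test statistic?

Under the 2:1 hypothesis (Σ ratio = 3, N = 306):
  tailless: 306 × 2/3 = 204
  tailed: 306 × 1/3 = 102
χ² = Σ (O − E)² / E
  tailless: (207 − 204)² / 204 = 0.0441
  tailed: (99 − 102)² / 102 = 0.0882
χ² = 0.0441 + 0.0882 = 0.1323 ≈ 0.132

0.132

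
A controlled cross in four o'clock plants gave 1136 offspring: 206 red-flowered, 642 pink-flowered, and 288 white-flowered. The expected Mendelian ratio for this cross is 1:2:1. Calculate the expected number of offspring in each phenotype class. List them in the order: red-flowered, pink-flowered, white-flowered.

284, 568, 284

The 1:2:1 ratio has 4 parts, so with N = 1136 the expected counts are:
  red-flowered: 1136 × 1/4 = 284
  pink-flowered: 1136 × 2/4 = 568
  white-flowered: 1136 × 1/4 = 284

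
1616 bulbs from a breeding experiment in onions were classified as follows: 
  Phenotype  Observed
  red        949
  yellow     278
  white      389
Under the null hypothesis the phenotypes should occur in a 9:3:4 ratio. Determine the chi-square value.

The 9:3:4 ratio has 16 parts, so with N = 1616 the expected counts are:
  red: 1616 × 9/16 = 909
  yellow: 1616 × 3/16 = 303
  white: 1616 × 4/16 = 404
χ² = Σ (O − E)² / E
  red: (949 − 909)² / 909 = 1.7602
  yellow: (278 − 303)² / 303 = 2.0627
  white: (389 − 404)² / 404 = 0.5569
χ² = 1.7602 + 2.0627 + 0.5569 = 4.3798 ≈ 4.380

4.380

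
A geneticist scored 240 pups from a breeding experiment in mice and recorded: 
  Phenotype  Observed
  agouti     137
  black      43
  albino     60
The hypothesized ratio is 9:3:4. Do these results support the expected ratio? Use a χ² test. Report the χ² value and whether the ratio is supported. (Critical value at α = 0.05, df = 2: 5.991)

Total ratio parts = 16. Expected numbers out of 240:
  agouti: 240 × 9/16 = 135
  black: 240 × 3/16 = 45
  albino: 240 × 4/16 = 60
χ² = Σ (O − E)² / E
  agouti: (137 − 135)² / 135 = 0.0296
  black: (43 − 45)² / 45 = 0.0889
  albino: (60 − 60)² / 60 = 0.0000
χ² = 0.0296 + 0.0889 + 0.0000 = 0.1185 ≈ 0.119
Degrees of freedom = 3 − 1 = 2; critical value at α = 0.05 is 5.991.
Since 0.119 < 5.991, we fail to reject the null hypothesis — the data are consistent with the 9:3:4 ratio.

0.119; consistent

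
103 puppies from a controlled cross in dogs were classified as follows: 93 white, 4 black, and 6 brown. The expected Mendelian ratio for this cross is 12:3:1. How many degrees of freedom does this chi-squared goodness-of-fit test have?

A goodness-of-fit test with 3 phenotype classes has df = 3 − 1 = 2.

2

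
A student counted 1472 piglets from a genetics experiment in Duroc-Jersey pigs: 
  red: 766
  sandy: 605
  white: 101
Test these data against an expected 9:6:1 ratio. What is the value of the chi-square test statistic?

10.612

Total ratio parts = 16. Expected numbers out of 1472:
  red: 1472 × 9/16 = 828
  sandy: 1472 × 6/16 = 552
  white: 1472 × 1/16 = 92
χ² = Σ (O − E)² / E
  red: (766 − 828)² / 828 = 4.6425
  sandy: (605 − 552)² / 552 = 5.0888
  white: (101 − 92)² / 92 = 0.8804
χ² = 4.6425 + 5.0888 + 0.8804 = 10.6117 ≈ 10.612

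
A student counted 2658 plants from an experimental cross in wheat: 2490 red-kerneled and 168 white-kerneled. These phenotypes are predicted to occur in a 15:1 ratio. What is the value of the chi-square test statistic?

0.023

The 15:1 ratio has 16 parts, so with N = 2658 the expected counts are:
  red-kerneled: 2658 × 15/16 = 2491.875
  white-kerneled: 2658 × 1/16 = 166.125
χ² = Σ (O − E)² / E
  red-kerneled: (2490 − 2491.875)² / 2491.875 = 0.0014
  white-kerneled: (168 − 166.125)² / 166.125 = 0.0212
χ² = 0.0014 + 0.0212 = 0.0226 ≈ 0.023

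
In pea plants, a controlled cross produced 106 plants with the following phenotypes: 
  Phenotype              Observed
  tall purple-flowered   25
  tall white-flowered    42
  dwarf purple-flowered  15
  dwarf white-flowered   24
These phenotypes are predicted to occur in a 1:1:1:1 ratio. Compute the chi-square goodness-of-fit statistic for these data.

Total ratio parts = 4. Expected numbers out of 106:
  tall purple-flowered: 106 × 1/4 = 26.5
  tall white-flowered: 106 × 1/4 = 26.5
  dwarf purple-flowered: 106 × 1/4 = 26.5
  dwarf white-flowered: 106 × 1/4 = 26.5
χ² = Σ (O − E)² / E
  tall purple-flowered: (25 − 26.5)² / 26.5 = 0.0849
  tall white-flowered: (42 − 26.5)² / 26.5 = 9.0660
  dwarf purple-flowered: (15 − 26.5)² / 26.5 = 4.9906
  dwarf white-flowered: (24 − 26.5)² / 26.5 = 0.2358
χ² = 0.0849 + 9.0660 + 4.9906 + 0.2358 = 14.3773 ≈ 14.377

14.377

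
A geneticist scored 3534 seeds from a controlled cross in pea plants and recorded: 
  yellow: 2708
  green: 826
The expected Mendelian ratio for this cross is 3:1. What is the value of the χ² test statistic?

Expected counts for N = 3534 under a 3:1 ratio (total parts = 4):
  yellow: 3534 × 3/4 = 2650.5
  green: 3534 × 1/4 = 883.5
χ² = Σ (O − E)² / E
  yellow: (2708 − 2650.5)² / 2650.5 = 1.2474
  green: (826 − 883.5)² / 883.5 = 3.7422
χ² = 1.2474 + 3.7422 = 4.9896 ≈ 4.990

4.990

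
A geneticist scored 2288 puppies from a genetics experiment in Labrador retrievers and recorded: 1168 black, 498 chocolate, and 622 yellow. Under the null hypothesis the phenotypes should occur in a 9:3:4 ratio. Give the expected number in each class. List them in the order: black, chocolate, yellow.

1287, 429, 572

The 9:3:4 ratio has 16 parts, so with N = 2288 the expected counts are:
  black: 2288 × 9/16 = 1287
  chocolate: 2288 × 3/16 = 429
  yellow: 2288 × 4/16 = 572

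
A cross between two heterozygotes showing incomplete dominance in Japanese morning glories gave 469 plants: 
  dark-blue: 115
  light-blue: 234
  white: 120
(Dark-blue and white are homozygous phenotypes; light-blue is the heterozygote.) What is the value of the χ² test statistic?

With incomplete dominance, a heterozygote × heterozygote cross gives a 1:2:1 phenotypic ratio.
Expected counts for N = 469 under a 1:2:1 ratio (total parts = 4):
  dark-blue: 469 × 1/4 = 117.25
  light-blue: 469 × 2/4 = 234.5
  white: 469 × 1/4 = 117.25
χ² = Σ (O − E)² / E
  dark-blue: (115 − 117.25)² / 117.25 = 0.0432
  light-blue: (234 − 234.5)² / 234.5 = 0.0011
  white: (120 − 117.25)² / 117.25 = 0.0645
χ² = 0.0432 + 0.0011 + 0.0645 = 0.1088 ≈ 0.109

0.109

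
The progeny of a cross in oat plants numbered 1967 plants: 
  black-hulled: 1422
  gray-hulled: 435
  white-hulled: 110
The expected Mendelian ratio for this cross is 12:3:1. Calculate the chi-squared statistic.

15.162

Expected counts for N = 1967 under a 12:3:1 ratio (total parts = 16):
  black-hulled: 1967 × 12/16 = 1475.25
  gray-hulled: 1967 × 3/16 = 368.8125
  white-hulled: 1967 × 1/16 = 122.9375
χ² = Σ (O − E)² / E
  black-hulled: (1422 − 1475.25)² / 1475.25 = 1.9221
  gray-hulled: (435 − 368.8125)² / 368.8125 = 11.8781
  white-hulled: (110 − 122.9375)² / 122.9375 = 1.3615
χ² = 1.9221 + 11.8781 + 1.3615 = 15.1617 ≈ 15.162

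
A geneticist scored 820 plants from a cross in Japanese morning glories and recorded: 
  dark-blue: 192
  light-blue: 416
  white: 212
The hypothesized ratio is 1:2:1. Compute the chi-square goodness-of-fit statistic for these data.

The 1:2:1 ratio has 4 parts, so with N = 820 the expected counts are:
  dark-blue: 820 × 1/4 = 205
  light-blue: 820 × 2/4 = 410
  white: 820 × 1/4 = 205
χ² = Σ (O − E)² / E
  dark-blue: (192 − 205)² / 205 = 0.8244
  light-blue: (416 − 410)² / 410 = 0.0878
  white: (212 − 205)² / 205 = 0.2390
χ² = 0.8244 + 0.0878 + 0.2390 = 1.1512 ≈ 1.151

1.151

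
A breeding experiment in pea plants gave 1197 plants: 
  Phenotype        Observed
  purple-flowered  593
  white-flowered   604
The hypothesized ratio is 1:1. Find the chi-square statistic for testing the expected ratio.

The 1:1 ratio has 2 parts, so with N = 1197 the expected counts are:
  purple-flowered: 1197 × 1/2 = 598.5
  white-flowered: 1197 × 1/2 = 598.5
χ² = Σ (O − E)² / E
  purple-flowered: (593 − 598.5)² / 598.5 = 0.0505
  white-flowered: (604 − 598.5)² / 598.5 = 0.0505
χ² = 0.0505 + 0.0505 = 0.101

0.101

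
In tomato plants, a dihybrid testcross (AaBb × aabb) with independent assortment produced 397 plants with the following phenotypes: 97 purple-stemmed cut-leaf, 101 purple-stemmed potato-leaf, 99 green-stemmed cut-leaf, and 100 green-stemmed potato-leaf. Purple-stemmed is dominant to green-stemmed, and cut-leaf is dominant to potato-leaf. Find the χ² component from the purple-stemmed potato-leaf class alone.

A dihybrid testcross with independent assortment gives a 1:1:1:1 ratio.
The 1:1:1:1 ratio has 4 parts, so with N = 397 the expected counts are:
  purple-stemmed cut-leaf: 397 × 1/4 = 99.25
  purple-stemmed potato-leaf: 397 × 1/4 = 99.25
  green-stemmed cut-leaf: 397 × 1/4 = 99.25
  green-stemmed potato-leaf: 397 × 1/4 = 99.25
Contribution of purple-stemmed potato-leaf: (101 − 99.25)² / 99.25 = 0.0309

0.031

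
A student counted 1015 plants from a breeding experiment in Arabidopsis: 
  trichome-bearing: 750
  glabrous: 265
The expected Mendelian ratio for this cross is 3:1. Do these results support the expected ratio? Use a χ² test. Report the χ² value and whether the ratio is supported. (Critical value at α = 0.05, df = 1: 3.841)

0.665; consistent

Total ratio parts = 4. Expected numbers out of 1015:
  trichome-bearing: 1015 × 3/4 = 761.25
  glabrous: 1015 × 1/4 = 253.75
χ² = Σ (O − E)² / E
  trichome-bearing: (750 − 761.25)² / 761.25 = 0.1663
  glabrous: (265 − 253.75)² / 253.75 = 0.4988
χ² = 0.1663 + 0.4988 = 0.6651 ≈ 0.665
Degrees of freedom = 2 − 1 = 1; critical value at α = 0.05 is 3.841.
Since 0.665 < 3.841, we fail to reject the null hypothesis — the data are consistent with the 3:1 ratio.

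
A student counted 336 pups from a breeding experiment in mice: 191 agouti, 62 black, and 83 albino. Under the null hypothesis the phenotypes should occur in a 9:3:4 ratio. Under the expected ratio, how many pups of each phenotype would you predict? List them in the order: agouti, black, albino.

189, 63, 84

Total ratio parts = 16. Expected numbers out of 336:
  agouti: 336 × 9/16 = 189
  black: 336 × 3/16 = 63
  albino: 336 × 4/16 = 84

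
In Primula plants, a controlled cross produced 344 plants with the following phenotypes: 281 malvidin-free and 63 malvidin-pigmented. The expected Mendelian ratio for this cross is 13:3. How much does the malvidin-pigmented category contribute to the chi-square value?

0.035

The 13:3 ratio has 16 parts, so with N = 344 the expected counts are:
  malvidin-free: 344 × 13/16 = 279.5
  malvidin-pigmented: 344 × 3/16 = 64.5
Contribution of malvidin-pigmented: (63 − 64.5)² / 64.5 = 0.0349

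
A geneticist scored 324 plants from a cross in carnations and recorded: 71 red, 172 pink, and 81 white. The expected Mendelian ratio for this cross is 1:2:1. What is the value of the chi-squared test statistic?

1.852

The 1:2:1 ratio has 4 parts, so with N = 324 the expected counts are:
  red: 324 × 1/4 = 81
  pink: 324 × 2/4 = 162
  white: 324 × 1/4 = 81
χ² = Σ (O − E)² / E
  red: (71 − 81)² / 81 = 1.2346
  pink: (172 − 162)² / 162 = 0.6173
  white: (81 − 81)² / 81 = 0.0000
χ² = 1.2346 + 0.6173 + 0.0000 = 1.8519 ≈ 1.852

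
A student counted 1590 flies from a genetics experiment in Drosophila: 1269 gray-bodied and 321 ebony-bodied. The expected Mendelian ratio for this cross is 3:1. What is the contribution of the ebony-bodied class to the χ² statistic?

Total ratio parts = 4. Expected numbers out of 1590:
  gray-bodied: 1590 × 3/4 = 1192.5
  ebony-bodied: 1590 × 1/4 = 397.5
Contribution of ebony-bodied: (321 − 397.5)² / 397.5 = 14.7226

14.723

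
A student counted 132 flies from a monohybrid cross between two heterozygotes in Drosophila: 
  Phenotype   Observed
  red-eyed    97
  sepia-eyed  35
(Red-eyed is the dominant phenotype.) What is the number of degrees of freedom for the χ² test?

1

For a monohybrid cross between heterozygotes with complete dominance, the expected phenotypic ratio is 3:1.
A goodness-of-fit test with 2 phenotype classes has df = 2 − 1 = 1.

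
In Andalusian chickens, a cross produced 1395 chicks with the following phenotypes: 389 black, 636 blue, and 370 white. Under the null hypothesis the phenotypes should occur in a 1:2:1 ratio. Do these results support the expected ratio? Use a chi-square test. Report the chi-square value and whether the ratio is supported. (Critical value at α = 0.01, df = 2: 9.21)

The 1:2:1 ratio has 4 parts, so with N = 1395 the expected counts are:
  black: 1395 × 1/4 = 348.75
  blue: 1395 × 2/4 = 697.5
  white: 1395 × 1/4 = 348.75
χ² = Σ (O − E)² / E
  black: (389 − 348.75)² / 348.75 = 4.6453
  blue: (636 − 697.5)² / 697.5 = 5.4226
  white: (370 − 348.75)² / 348.75 = 1.2948
χ² = 4.6453 + 5.4226 + 1.2948 = 11.3627 ≈ 11.363
Degrees of freedom = 3 − 1 = 2; critical value at α = 0.01 is 9.21.
Since 11.363 > 9.21, we reject the null hypothesis — the data do not fit the 1:2:1 ratio.

11.363; not consistent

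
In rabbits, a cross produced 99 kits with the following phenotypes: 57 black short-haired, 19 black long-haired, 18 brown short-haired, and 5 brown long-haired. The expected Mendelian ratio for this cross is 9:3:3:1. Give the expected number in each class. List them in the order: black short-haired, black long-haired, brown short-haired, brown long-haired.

The 9:3:3:1 ratio has 16 parts, so with N = 99 the expected counts are:
  black short-haired: 99 × 9/16 = 55.6875
  black long-haired: 99 × 3/16 = 18.5625
  brown short-haired: 99 × 3/16 = 18.5625
  brown long-haired: 99 × 1/16 = 6.1875

55.6875, 18.5625, 18.5625, 6.1875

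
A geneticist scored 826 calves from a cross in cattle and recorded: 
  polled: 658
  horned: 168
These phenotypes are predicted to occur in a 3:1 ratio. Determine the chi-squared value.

The 3:1 ratio has 4 parts, so with N = 826 the expected counts are:
  polled: 826 × 3/4 = 619.5
  horned: 826 × 1/4 = 206.5
χ² = Σ (O − E)² / E
  polled: (658 − 619.5)² / 619.5 = 2.3927
  horned: (168 − 206.5)² / 206.5 = 7.1780
χ² = 2.3927 + 7.1780 = 9.5707 ≈ 9.571

9.571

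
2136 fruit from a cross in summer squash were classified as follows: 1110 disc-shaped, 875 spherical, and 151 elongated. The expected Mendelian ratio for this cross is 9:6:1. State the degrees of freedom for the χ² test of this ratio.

2

A goodness-of-fit test with 3 phenotype classes has df = 3 − 1 = 2.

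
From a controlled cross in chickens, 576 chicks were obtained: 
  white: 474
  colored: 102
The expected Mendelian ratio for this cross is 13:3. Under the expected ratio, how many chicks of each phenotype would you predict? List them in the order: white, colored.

Under the 13:3 hypothesis (Σ ratio = 16, N = 576):
  white: 576 × 13/16 = 468
  colored: 576 × 3/16 = 108

468, 108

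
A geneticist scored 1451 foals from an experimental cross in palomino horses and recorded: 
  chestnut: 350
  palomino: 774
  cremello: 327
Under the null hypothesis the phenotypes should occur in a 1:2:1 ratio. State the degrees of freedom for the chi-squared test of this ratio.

A goodness-of-fit test with 3 phenotype classes has df = 3 − 1 = 2.

2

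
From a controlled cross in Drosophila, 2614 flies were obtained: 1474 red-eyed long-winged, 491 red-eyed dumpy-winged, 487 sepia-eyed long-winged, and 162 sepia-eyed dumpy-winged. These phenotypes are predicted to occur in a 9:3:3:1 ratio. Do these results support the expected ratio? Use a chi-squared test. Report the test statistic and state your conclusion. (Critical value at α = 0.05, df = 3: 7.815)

Under the 9:3:3:1 hypothesis (Σ ratio = 16, N = 2614):
  red-eyed long-winged: 2614 × 9/16 = 1470.375
  red-eyed dumpy-winged: 2614 × 3/16 = 490.125
  sepia-eyed long-winged: 2614 × 3/16 = 490.125
  sepia-eyed dumpy-winged: 2614 × 1/16 = 163.375
χ² = Σ (O − E)² / E
  red-eyed long-winged: (1474 − 1470.375)² / 1470.375 = 0.0089
  red-eyed dumpy-winged: (491 − 490.125)² / 490.125 = 0.0016
  sepia-eyed long-winged: (487 − 490.125)² / 490.125 = 0.0199
  sepia-eyed dumpy-winged: (162 − 163.375)² / 163.375 = 0.0116
χ² = 0.0089 + 0.0016 + 0.0199 + 0.0116 = 0.042
Degrees of freedom = 4 − 1 = 3; critical value at α = 0.05 is 7.815.
Since 0.042 < 7.815, we fail to reject the null hypothesis — the data are consistent with the 9:3:3:1 ratio.

0.042; consistent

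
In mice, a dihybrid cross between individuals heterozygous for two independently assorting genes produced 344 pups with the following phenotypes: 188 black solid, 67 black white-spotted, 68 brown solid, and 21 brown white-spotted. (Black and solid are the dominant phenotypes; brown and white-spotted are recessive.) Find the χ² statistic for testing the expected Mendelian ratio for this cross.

0.455

A dihybrid F₂ with independent assortment and complete dominance at both loci gives a 9:3:3:1 phenotypic ratio.
The 9:3:3:1 ratio has 16 parts, so with N = 344 the expected counts are:
  black solid: 344 × 9/16 = 193.5
  black white-spotted: 344 × 3/16 = 64.5
  brown solid: 344 × 3/16 = 64.5
  brown white-spotted: 344 × 1/16 = 21.5
χ² = Σ (O − E)² / E
  black solid: (188 − 193.5)² / 193.5 = 0.1563
  black white-spotted: (67 − 64.5)² / 64.5 = 0.0969
  brown solid: (68 − 64.5)² / 64.5 = 0.1899
  brown white-spotted: (21 − 21.5)² / 21.5 = 0.0116
χ² = 0.1563 + 0.0969 + 0.1899 + 0.0116 = 0.4547 ≈ 0.455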